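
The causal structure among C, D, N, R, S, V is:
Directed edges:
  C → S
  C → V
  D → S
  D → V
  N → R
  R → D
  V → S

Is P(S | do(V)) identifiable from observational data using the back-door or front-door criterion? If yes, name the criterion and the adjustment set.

desc(V)\{V}={S}; candidates ⊆ {C,D,N,R}.
size 0: {}; under {} V still reaches {C,D,N,R,S} ∋ S.
size 1: {C}, {D}, {N} …(+1); under {C} V still reaches {D,N,R,S} ∋ S.
{C,D}: V⊥S given {C,D} in G with V→· removed — back-door holds.
P(S|do(V)) = Σ_{C,D} P(S|V,C,D)·P(C,D).

P(S|do(V)): backdoor, adjust for {C, D}.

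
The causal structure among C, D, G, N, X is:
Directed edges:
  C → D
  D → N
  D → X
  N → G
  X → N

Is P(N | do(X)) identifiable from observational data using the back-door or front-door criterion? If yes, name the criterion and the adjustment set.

P(N|do(X)): backdoor, adjust for {D}.

desc(X)\{X}={G,N}; candidates ⊆ {C,D}.
size 0: {}; under {} X still reaches {C,D,G,N} ∋ N.
{D}: X⊥N given {D} in G with X→· removed — back-door holds.
P(N|do(X)) = Σ_{D} P(N|X,D)·P(D).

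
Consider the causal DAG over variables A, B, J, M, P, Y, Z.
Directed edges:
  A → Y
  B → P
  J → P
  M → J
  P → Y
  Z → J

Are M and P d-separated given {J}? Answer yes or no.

Bayes-Ball from M | {J} reaches {Z}.
P ∉ reach(M|{J}) ⇒ M ⊥ P | {J}.

Yes — M ⊥ P | {J}.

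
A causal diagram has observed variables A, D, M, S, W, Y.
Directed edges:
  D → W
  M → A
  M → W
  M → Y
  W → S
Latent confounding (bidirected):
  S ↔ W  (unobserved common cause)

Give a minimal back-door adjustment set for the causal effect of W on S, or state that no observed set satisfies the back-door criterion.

desc(W)\{W}={S}; candidates ⊆ {A,D,M,Y}.
W↔S: latent back-door arc(s) into W.
size 0: {}; under {} W still reaches {A,D,M,S,Y} ∋ S.
size 1: {A}, {D}, {M} …(+1); under {A} W still reaches {D,M,S,Y} ∋ S.
size 2: {A,D}, {A,M}, {A,Y} …(+3); under {A,D} W still reaches {M,S,Y} ∋ S.
W↔S cannot be blocked by any observed set — no back-door set.

W→S: no observed back-door set.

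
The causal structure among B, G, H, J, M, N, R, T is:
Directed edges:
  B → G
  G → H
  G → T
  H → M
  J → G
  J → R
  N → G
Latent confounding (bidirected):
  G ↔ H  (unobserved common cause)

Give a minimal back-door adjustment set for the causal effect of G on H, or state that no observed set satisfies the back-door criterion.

G→H: no observed back-door set.

desc(G)\{G}={H,M,T}; candidates ⊆ {B,J,N,R}.
G↔H: latent back-door arc(s) into G.
size 0: {}; under {} G still reaches {B,H,J,M,N,R} ∋ H.
size 1: {B}, {J}, {N} …(+1); under {B} G still reaches {H,J,M,N,R} ∋ H.
size 2: {B,J}, {B,N}, {B,R} …(+3); under {B,J} G still reaches {H,M,N} ∋ H.
G↔H cannot be blocked by any observed set — no back-door set.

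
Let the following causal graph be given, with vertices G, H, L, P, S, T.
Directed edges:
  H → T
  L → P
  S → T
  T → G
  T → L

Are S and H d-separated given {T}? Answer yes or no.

Bayes-Ball from S | {T} reaches {H}.
H ∈ reach(S|{T}) ⇒ S ⊥̸ H | {T}.

No — S and H are d-connected given {T}.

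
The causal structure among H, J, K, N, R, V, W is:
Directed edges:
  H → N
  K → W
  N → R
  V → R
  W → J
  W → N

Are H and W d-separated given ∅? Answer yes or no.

Yes — H ⊥ W | ∅.

Bayes-Ball from H | ∅ reaches {N,R}.
W ∉ reach(H|∅) ⇒ H ⊥ W | ∅.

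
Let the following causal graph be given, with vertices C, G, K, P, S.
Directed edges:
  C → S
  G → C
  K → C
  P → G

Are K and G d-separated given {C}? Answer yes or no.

No — K and G are d-connected given {C}.

Bayes-Ball from K | {C} reaches {G,P}.
G ∈ reach(K|{C}) ⇒ K ⊥̸ G | {C}.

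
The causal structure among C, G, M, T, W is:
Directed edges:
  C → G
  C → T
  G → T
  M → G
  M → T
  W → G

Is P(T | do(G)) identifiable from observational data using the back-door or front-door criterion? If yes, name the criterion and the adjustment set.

desc(G)\{G}={T}; candidates ⊆ {C,M,W}.
size 0: {}; under {} G still reaches {C,M,T,W} ∋ T.
size 1: {C}, {M}, {W}; under {C} G still reaches {M,T,W} ∋ T.
{C,M}: G⊥T given {C,M} in G with G→· removed — back-door holds.
P(T|do(G)) = Σ_{C,M} P(T|G,C,M)·P(C,M).

P(T|do(G)): backdoor, adjust for {C, M}.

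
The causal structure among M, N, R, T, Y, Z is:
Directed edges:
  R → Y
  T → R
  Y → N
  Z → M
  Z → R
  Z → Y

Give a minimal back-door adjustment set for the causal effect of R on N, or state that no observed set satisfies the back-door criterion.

R→N: minimal back-door set {Z}.

desc(R)\{R}={N,Y}; candidates ⊆ {M,T,Z}.
size 0: {}; under {} R still reaches {M,N,T,Y,Z} ∋ N.
{Z}: R⊥N given {Z} in G with R→· removed — back-door holds.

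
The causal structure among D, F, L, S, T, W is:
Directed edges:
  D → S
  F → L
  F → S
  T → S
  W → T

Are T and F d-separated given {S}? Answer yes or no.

No — T and F are d-connected given {S}.

Bayes-Ball from T | {S} reaches {D,F,L,W}.
F ∈ reach(T|{S}) ⇒ T ⊥̸ F | {S}.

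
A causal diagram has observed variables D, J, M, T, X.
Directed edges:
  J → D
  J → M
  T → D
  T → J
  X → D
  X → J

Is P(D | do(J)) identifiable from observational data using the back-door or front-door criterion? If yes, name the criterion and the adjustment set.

desc(J)\{J}={D,M}; candidates ⊆ {T,X}.
size 0: {}; under {} J still reaches {D,T,X} ∋ D.
size 1: {T}, {X}; under {T} J still reaches {D,X} ∋ D.
{T,X}: J⊥D given {T,X} in G with J→· removed — back-door holds.
P(D|do(J)) = Σ_{T,X} P(D|J,T,X)·P(T,X).

P(D|do(J)): backdoor, adjust for {T, X}.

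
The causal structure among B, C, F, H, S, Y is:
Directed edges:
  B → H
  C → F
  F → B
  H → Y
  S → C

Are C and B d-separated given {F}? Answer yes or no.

Yes — C ⊥ B | {F}.

Bayes-Ball from C | {F} reaches {S}.
B ∉ reach(C|{F}) ⇒ C ⊥ B | {F}.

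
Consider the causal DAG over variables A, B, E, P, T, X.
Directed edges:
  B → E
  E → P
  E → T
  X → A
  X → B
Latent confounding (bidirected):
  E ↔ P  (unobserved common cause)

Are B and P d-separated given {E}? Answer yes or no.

No — B and P are d-connected given {E}.

Bayes-Ball from B | {E} reaches {A,P,X}.
P ∈ reach(B|{E}) ⇒ B ⊥̸ P | {E}.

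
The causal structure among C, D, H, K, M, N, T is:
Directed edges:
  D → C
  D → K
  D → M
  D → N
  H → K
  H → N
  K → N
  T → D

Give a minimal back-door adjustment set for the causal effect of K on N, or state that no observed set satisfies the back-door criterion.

K→N: minimal back-door set {D, H}.

desc(K)\{K}={N}; candidates ⊆ {C,D,H,M,T}.
size 0: {}; under {} K still reaches {C,D,H,M,N,T} ∋ N.
size 1: {C}, {D}, {H} …(+2); under {C} K still reaches {D,H,M,N,T} ∋ N.
{D,H}: K⊥N given {D,H} in G with K→· removed — back-door holds.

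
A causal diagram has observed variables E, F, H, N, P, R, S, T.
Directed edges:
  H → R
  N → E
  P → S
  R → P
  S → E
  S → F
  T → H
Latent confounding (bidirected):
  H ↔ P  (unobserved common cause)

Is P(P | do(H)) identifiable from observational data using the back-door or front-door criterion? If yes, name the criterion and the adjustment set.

desc(H)\{H}={E,F,P,R,S}; candidates ⊆ {N,T}.
H↔P: latent back-door arc(s) into H.
size 0: {}; under {} H still reaches {E,F,P,S,T} ∋ P.
size 1: {N}, {T}; under {N} H still reaches {E,F,P,S,T} ∋ P.
size 2: {N,T}; under {N,T} H still reaches {E,F,P,S} ∋ P.
H↔P cannot be blocked by any observed set — no back-door set.
{R}: (i) intercepts every directed H→P path; (ii) no back-door H→{R}; (iii) {H} blocks every back-door {R}→P. Front-door holds.
P(P|do(H)) = Σ_{R} P(R|H) Σ_{H'} P(P|R,H')P(H').

P(P|do(H)): frontdoor, adjust for {R}.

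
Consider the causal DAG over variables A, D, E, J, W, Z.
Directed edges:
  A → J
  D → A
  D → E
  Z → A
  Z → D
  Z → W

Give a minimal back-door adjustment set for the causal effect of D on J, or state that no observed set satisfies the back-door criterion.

desc(D)\{D}={A,E,J}; candidates ⊆ {W,Z}.
size 0: {}; under {} D still reaches {A,J,W,Z} ∋ J.
{Z}: D⊥J given {Z} in G with D→· removed — back-door holds.

D→J: minimal back-door set {Z}.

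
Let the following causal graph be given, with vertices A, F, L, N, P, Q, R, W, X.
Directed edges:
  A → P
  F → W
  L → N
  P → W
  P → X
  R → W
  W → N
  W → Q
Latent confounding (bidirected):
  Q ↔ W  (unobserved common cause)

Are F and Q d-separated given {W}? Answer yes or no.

No — F and Q are d-connected given {W}.

Bayes-Ball from F | {W} reaches {A,P,Q,R,X}.
Q ∈ reach(F|{W}) ⇒ F ⊥̸ Q | {W}.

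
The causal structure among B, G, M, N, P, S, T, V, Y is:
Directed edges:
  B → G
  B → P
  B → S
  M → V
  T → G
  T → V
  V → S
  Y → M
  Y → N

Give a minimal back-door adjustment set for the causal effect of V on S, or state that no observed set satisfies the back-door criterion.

desc(V)\{V}={S}; candidates ⊆ {B,G,M,N,P,T,Y}.
∅: V⊥S given ∅ in G with V→· removed — back-door holds.

V→S: minimal back-door set ∅.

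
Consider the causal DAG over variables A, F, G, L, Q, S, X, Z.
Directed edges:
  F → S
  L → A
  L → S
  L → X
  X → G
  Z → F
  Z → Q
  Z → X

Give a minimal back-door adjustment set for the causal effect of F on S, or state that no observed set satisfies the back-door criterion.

desc(F)\{F}={S}; candidates ⊆ {A,G,L,Q,X,Z}.
∅: F⊥S given ∅ in G with F→· removed — back-door holds.

F→S: minimal back-door set ∅.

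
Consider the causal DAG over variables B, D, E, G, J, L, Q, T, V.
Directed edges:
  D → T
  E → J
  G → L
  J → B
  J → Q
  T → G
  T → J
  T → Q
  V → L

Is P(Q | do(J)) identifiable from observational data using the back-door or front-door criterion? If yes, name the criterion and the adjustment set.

desc(J)\{J}={B,Q}; candidates ⊆ {D,E,G,L,T,V}.
size 0: {}; under {} J still reaches {D,E,G,L,Q,T} ∋ Q.
{T}: J⊥Q given {T} in G with J→· removed — back-door holds.
P(Q|do(J)) = Σ_{T} P(Q|J,T)·P(T).

P(Q|do(J)): backdoor, adjust for {T}.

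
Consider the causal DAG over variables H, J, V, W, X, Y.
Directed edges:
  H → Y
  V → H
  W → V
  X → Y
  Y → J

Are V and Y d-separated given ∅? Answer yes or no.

No — V and Y are d-connected given ∅.

Bayes-Ball from V | ∅ reaches {H,J,W,Y}.
Y ∈ reach(V|∅) ⇒ V ⊥̸ Y | ∅.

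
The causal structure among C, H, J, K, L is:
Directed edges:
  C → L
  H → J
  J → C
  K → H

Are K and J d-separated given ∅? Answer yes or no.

Bayes-Ball from K | ∅ reaches {C,H,J,L}.
J ∈ reach(K|∅) ⇒ K ⊥̸ J | ∅.

No — K and J are d-connected given ∅.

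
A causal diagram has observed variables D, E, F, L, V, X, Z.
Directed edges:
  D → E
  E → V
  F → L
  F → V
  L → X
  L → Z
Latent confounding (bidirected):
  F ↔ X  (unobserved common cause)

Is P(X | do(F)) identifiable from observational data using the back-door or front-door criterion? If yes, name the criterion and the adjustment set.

P(X|do(F)): frontdoor, adjust for {L}.

desc(F)\{F}={L,V,X,Z}; candidates ⊆ {D,E}.
F↔X: latent back-door arc(s) into F.
size 0: {}; under {} F still reaches {X} ∋ X.
size 1: {D}, {E}; under {D} F still reaches {X} ∋ X.
size 2: {D,E}; under {D,E} F still reaches {X} ∋ X.
F↔X cannot be blocked by any observed set — no back-door set.
{L}: (i) intercepts every directed F→X path; (ii) no back-door F→{L}; (iii) {F} blocks every back-door {L}→X. Front-door holds.
P(X|do(F)) = Σ_{L} P(L|F) Σ_{F'} P(X|L,F')P(F').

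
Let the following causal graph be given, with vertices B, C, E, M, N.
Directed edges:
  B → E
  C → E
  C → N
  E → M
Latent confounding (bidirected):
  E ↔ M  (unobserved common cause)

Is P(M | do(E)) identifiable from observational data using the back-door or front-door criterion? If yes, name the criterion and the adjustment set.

desc(E)\{E}={M}; candidates ⊆ {B,C,N}.
E↔M: latent back-door arc(s) into E.
size 0: {}; under {} E still reaches {B,C,M,N} ∋ M.
size 1: {B}, {C}, {N}; under {B} E still reaches {C,M,N} ∋ M.
size 2: {B,C}, {B,N}, {C,N}; under {B,C} E still reaches {M} ∋ M.
E↔M cannot be blocked by any observed set — no back-door set.
No mediator lies on a directed E→…→M path.
Neither criterion identifies P(M|do(E)) in this graph.

P(M|do(E)): not identifiable (no BD/FD set).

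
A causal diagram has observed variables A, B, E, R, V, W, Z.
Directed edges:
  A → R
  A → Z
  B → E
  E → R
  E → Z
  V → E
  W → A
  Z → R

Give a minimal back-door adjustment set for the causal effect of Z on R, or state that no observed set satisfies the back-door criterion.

Z→R: minimal back-door set {A, E}.

desc(Z)\{Z}={R}; candidates ⊆ {A,B,E,V,W}.
size 0: {}; under {} Z still reaches {A,B,E,R,V,W} ∋ R.
size 1: {A}, {B}, {E} …(+2); under {A} Z still reaches {B,E,R,V} ∋ R.
{A,E}: Z⊥R given {A,E} in G with Z→· removed — back-door holds.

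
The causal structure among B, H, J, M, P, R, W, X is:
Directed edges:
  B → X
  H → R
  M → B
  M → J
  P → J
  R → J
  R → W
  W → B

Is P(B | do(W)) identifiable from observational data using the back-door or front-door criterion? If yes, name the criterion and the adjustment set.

desc(W)\{W}={B,X}; candidates ⊆ {H,J,M,P,R}.
∅: W⊥B given ∅ in G with W→· removed — back-door holds.
P(B|do(W)) = P(B|W) — no adjustment needed.

P(B|do(W)): backdoor, adjust for ∅.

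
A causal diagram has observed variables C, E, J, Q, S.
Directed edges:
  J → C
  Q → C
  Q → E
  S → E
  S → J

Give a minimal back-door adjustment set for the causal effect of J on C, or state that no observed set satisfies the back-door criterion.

desc(J)\{J}={C}; candidates ⊆ {E,Q,S}.
∅: J⊥C given ∅ in G with J→· removed — back-door holds.

J→C: minimal back-door set ∅.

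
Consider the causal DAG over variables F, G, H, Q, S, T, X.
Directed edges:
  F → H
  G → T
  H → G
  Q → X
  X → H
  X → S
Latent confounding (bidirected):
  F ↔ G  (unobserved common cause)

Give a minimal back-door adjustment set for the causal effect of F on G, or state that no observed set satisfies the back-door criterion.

F→G: no observed back-door set.

desc(F)\{F}={G,H,T}; candidates ⊆ {Q,S,X}.
F↔G: latent back-door arc(s) into F.
size 0: {}; under {} F still reaches {G,T} ∋ G.
size 1: {Q}, {S}, {X}; under {Q} F still reaches {G,T} ∋ G.
size 2: {Q,S}, {Q,X}, {S,X}; under {Q,S} F still reaches {G,T} ∋ G.
F↔G cannot be blocked by any observed set — no back-door set.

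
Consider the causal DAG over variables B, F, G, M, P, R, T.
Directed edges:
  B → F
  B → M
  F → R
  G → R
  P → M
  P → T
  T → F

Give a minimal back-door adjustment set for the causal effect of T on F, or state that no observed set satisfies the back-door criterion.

T→F: minimal back-door set ∅.

desc(T)\{T}={F,R}; candidates ⊆ {B,G,M,P}.
∅: T⊥F given ∅ in G with T→· removed — back-door holds.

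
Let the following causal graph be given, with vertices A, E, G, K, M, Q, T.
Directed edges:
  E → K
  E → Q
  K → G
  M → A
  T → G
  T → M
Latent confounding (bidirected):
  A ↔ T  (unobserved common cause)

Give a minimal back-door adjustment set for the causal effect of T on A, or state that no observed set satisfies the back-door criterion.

T→A: no observed back-door set.

desc(T)\{T}={A,G,M}; candidates ⊆ {E,K,Q}.
T↔A: latent back-door arc(s) into T.
size 0: {}; under {} T still reaches {A} ∋ A.
size 1: {E}, {K}, {Q}; under {E} T still reaches {A} ∋ A.
size 2: {E,K}, {E,Q}, {K,Q}; under {E,K} T still reaches {A} ∋ A.
T↔A cannot be blocked by any observed set — no back-door set.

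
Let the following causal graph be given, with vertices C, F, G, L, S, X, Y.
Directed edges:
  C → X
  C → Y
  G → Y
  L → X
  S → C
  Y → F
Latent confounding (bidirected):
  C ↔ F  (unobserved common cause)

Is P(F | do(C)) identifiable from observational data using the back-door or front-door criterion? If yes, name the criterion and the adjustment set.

P(F|do(C)): frontdoor, adjust for {Y}.

desc(C)\{C}={F,X,Y}; candidates ⊆ {G,L,S}.
C↔F: latent back-door arc(s) into C.
size 0: {}; under {} C still reaches {F,S} ∋ F.
size 1: {G}, {L}, {S}; under {G} C still reaches {F,S} ∋ F.
size 2: {G,L}, {G,S}, {L,S}; under {G,L} C still reaches {F,S} ∋ F.
C↔F cannot be blocked by any observed set — no back-door set.
{Y}: (i) intercepts every directed C→F path; (ii) no back-door C→{Y}; (iii) {C} blocks every back-door {Y}→F. Front-door holds.
P(F|do(C)) = Σ_{Y} P(Y|C) Σ_{C'} P(F|Y,C')P(C').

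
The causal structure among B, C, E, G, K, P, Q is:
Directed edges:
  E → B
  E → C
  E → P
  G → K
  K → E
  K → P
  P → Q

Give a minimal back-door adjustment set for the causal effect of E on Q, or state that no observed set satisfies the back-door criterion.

desc(E)\{E}={B,C,P,Q}; candidates ⊆ {G,K}.
size 0: {}; under {} E still reaches {G,K,P,Q} ∋ Q.
{K}: E⊥Q given {K} in G with E→· removed — back-door holds.

E→Q: minimal back-door set {K}.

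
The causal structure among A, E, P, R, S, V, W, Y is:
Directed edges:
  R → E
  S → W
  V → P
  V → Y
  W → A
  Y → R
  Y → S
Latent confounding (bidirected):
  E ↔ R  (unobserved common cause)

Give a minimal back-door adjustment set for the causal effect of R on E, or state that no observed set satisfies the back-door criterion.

R→E: no observed back-door set.

desc(R)\{R}={E}; candidates ⊆ {A,P,S,V,W,Y}.
R↔E: latent back-door arc(s) into R.
size 0: {}; under {} R still reaches {A,E,P,S,V,W,Y} ∋ E.
size 1: {A}, {P}, {S} …(+3); under {A} R still reaches {E,P,S,V,W,Y} ∋ E.
size 2: {A,P}, {A,S}, {A,V} …(+12); under {A,P} R still reaches {E,S,V,W,Y} ∋ E.
R↔E cannot be blocked by any observed set — no back-door set.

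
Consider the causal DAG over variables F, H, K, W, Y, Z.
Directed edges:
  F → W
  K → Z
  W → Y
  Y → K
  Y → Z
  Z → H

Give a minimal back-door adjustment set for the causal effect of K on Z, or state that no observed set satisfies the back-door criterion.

K→Z: minimal back-door set {Y}.

desc(K)\{K}={H,Z}; candidates ⊆ {F,W,Y}.
size 0: {}; under {} K still reaches {F,H,W,Y,Z} ∋ Z.
{Y}: K⊥Z given {Y} in G with K→· removed — back-door holds.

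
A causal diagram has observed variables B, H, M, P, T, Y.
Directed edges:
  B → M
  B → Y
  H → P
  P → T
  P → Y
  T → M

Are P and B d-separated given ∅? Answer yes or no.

Bayes-Ball from P | ∅ reaches {H,M,T,Y}.
B ∉ reach(P|∅) ⇒ P ⊥ B | ∅.

Yes — P ⊥ B | ∅.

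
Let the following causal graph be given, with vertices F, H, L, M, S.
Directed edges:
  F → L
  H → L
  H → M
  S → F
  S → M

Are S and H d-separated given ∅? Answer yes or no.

Bayes-Ball from S | ∅ reaches {F,L,M}.
H ∉ reach(S|∅) ⇒ S ⊥ H | ∅.

Yes — S ⊥ H | ∅.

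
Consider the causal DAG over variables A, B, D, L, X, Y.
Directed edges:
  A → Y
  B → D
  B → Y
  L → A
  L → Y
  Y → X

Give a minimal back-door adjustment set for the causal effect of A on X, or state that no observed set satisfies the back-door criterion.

A→X: minimal back-door set {L}.

desc(A)\{A}={X,Y}; candidates ⊆ {B,D,L}.
size 0: {}; under {} A still reaches {L,X,Y} ∋ X.
{L}: A⊥X given {L} in G with A→· removed — back-door holds.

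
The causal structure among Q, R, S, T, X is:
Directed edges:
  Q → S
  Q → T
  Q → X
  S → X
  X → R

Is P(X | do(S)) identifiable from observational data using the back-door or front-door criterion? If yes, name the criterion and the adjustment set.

P(X|do(S)): backdoor, adjust for {Q}.

desc(S)\{S}={R,X}; candidates ⊆ {Q,T}.
size 0: {}; under {} S still reaches {Q,R,T,X} ∋ X.
{Q}: S⊥X given {Q} in G with S→· removed — back-door holds.
P(X|do(S)) = Σ_{Q} P(X|S,Q)·P(Q).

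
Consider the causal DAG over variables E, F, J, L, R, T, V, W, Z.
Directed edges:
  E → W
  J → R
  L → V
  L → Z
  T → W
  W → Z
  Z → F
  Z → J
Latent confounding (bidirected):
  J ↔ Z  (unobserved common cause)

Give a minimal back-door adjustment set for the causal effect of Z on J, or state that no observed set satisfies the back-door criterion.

Z→J: no observed back-door set.

desc(Z)\{Z}={F,J,R}; candidates ⊆ {E,L,T,V,W}.
Z↔J: latent back-door arc(s) into Z.
size 0: {}; under {} Z still reaches {E,J,L,R,T,V,W} ∋ J.
size 1: {E}, {L}, {T} …(+2); under {E} Z still reaches {J,L,R,T,V,W} ∋ J.
size 2: {E,L}, {E,T}, {E,V} …(+7); under {E,L} Z still reaches {J,R,T,W} ∋ J.
Z↔J cannot be blocked by any observed set — no back-door set.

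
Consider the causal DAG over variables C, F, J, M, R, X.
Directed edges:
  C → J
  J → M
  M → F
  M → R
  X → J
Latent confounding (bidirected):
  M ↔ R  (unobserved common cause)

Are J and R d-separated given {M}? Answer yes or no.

Bayes-Ball from J | {M} reaches {C,R,X}.
R ∈ reach(J|{M}) ⇒ J ⊥̸ R | {M}.

No — J and R are d-connected given {M}.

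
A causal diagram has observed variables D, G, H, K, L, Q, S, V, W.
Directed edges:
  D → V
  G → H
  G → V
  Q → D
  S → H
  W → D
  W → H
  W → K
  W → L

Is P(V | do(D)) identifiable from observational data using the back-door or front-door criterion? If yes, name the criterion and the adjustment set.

P(V|do(D)): backdoor, adjust for ∅.

desc(D)\{D}={V}; candidates ⊆ {G,H,K,L,Q,S,W}.
∅: D⊥V given ∅ in G with D→· removed — back-door holds.
P(V|do(D)) = P(V|D) — no adjustment needed.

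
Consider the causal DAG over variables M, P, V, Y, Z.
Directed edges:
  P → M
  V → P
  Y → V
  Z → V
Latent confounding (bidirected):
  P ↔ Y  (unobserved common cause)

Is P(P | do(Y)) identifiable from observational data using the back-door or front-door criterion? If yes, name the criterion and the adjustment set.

desc(Y)\{Y}={M,P,V}; candidates ⊆ {Z}.
Y↔P: latent back-door arc(s) into Y.
size 0: {}; under {} Y still reaches {M,P} ∋ P.
size 1: {Z}; under {Z} Y still reaches {M,P} ∋ P.
Y↔P cannot be blocked by any observed set — no back-door set.
{V}: (i) intercepts every directed Y→P path; (ii) no back-door Y→{V}; (iii) {Y} blocks every back-door {V}→P. Front-door holds.
P(P|do(Y)) = Σ_{V} P(V|Y) Σ_{Y'} P(P|V,Y')P(Y').

P(P|do(Y)): frontdoor, adjust for {V}.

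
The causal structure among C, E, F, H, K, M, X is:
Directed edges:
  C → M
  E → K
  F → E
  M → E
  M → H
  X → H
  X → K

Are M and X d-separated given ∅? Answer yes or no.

Yes — M ⊥ X | ∅.

Bayes-Ball from M | ∅ reaches {C,E,H,K}.
X ∉ reach(M|∅) ⇒ M ⊥ X | ∅.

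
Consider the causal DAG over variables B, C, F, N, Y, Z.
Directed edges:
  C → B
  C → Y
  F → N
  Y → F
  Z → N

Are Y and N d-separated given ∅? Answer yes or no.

Bayes-Ball from Y | ∅ reaches {B,C,F,N}.
N ∈ reach(Y|∅) ⇒ Y ⊥̸ N | ∅.

No — Y and N are d-connected given ∅.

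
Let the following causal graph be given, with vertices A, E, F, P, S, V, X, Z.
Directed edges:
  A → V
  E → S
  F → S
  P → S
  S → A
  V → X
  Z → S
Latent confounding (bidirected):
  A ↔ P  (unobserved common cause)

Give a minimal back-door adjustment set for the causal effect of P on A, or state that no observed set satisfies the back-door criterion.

desc(P)\{P}={A,S,V,X}; candidates ⊆ {E,F,Z}.
P↔A: latent back-door arc(s) into P.
size 0: {}; under {} P still reaches {A,V,X} ∋ A.
size 1: {E}, {F}, {Z}; under {E} P still reaches {A,V,X} ∋ A.
size 2: {E,F}, {E,Z}, {F,Z}; under {E,F} P still reaches {A,V,X} ∋ A.
P↔A cannot be blocked by any observed set — no back-door set.

P→A: no observed back-door set.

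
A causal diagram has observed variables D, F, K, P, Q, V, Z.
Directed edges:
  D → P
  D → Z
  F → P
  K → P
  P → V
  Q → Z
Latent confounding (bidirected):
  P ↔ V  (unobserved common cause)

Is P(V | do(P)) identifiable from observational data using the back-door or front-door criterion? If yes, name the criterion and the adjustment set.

P(V|do(P)): not identifiable (no BD/FD set).

desc(P)\{P}={V}; candidates ⊆ {D,F,K,Q,Z}.
P↔V: latent back-door arc(s) into P.
size 0: {}; under {} P still reaches {D,F,K,V,Z} ∋ V.
size 1: {D}, {F}, {K} …(+2); under {D} P still reaches {F,K,V} ∋ V.
size 2: {D,F}, {D,K}, {D,Q} …(+7); under {D,F} P still reaches {K,V} ∋ V.
P↔V cannot be blocked by any observed set — no back-door set.
No mediator lies on a directed P→…→V path.
Neither criterion identifies P(V|do(P)) in this graph.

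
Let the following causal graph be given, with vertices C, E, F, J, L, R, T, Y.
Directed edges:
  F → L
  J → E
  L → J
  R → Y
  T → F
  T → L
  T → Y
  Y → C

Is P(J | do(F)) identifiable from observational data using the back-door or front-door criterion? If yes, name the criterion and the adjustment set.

desc(F)\{F}={E,J,L}; candidates ⊆ {C,R,T,Y}.
size 0: {}; under {} F still reaches {C,E,J,L,T,Y} ∋ J.
{T}: F⊥J given {T} in G with F→· removed — back-door holds.
P(J|do(F)) = Σ_{T} P(J|F,T)·P(T).

P(J|do(F)): backdoor, adjust for {T}.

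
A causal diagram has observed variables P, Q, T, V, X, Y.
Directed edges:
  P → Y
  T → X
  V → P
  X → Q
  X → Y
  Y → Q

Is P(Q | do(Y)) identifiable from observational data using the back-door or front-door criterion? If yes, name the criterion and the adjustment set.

desc(Y)\{Y}={Q}; candidates ⊆ {P,T,V,X}.
size 0: {}; under {} Y still reaches {P,Q,T,V,X} ∋ Q.
{X}: Y⊥Q given {X} in G with Y→· removed — back-door holds.
P(Q|do(Y)) = Σ_{X} P(Q|Y,X)·P(X).

P(Q|do(Y)): backdoor, adjust for {X}.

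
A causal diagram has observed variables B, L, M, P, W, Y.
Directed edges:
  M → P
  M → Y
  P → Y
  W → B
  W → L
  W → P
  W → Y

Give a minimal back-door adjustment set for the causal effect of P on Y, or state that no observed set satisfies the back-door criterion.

P→Y: minimal back-door set {M, W}.

desc(P)\{P}={Y}; candidates ⊆ {B,L,M,W}.
size 0: {}; under {} P still reaches {B,L,M,W,Y} ∋ Y.
size 1: {B}, {L}, {M} …(+1); under {B} P still reaches {L,M,W,Y} ∋ Y.
{M,W}: P⊥Y given {M,W} in G with P→· removed — back-door holds.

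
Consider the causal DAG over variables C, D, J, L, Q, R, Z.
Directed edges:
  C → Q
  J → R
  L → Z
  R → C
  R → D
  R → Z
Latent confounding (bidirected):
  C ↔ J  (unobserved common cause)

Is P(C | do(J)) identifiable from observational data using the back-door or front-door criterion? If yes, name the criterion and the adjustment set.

desc(J)\{J}={C,D,Q,R,Z}; candidates ⊆ {L}.
J↔C: latent back-door arc(s) into J.
size 0: {}; under {} J still reaches {C,Q} ∋ C.
size 1: {L}; under {L} J still reaches {C,Q} ∋ C.
J↔C cannot be blocked by any observed set — no back-door set.
{R}: (i) intercepts every directed J→C path; (ii) no back-door J→{R}; (iii) {J} blocks every back-door {R}→C. Front-door holds.
P(C|do(J)) = Σ_{R} P(R|J) Σ_{J'} P(C|R,J')P(J').

P(C|do(J)): frontdoor, adjust for {R}.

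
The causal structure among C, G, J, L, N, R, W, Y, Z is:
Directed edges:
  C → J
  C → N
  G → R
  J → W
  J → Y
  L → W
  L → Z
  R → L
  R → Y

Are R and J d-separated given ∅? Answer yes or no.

Yes — R ⊥ J | ∅.

Bayes-Ball from R | ∅ reaches {G,L,W,Y,Z}.
J ∉ reach(R|∅) ⇒ R ⊥ J | ∅.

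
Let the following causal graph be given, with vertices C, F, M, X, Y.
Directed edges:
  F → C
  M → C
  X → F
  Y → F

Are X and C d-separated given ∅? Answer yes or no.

No — X and C are d-connected given ∅.

Bayes-Ball from X | ∅ reaches {C,F}.
C ∈ reach(X|∅) ⇒ X ⊥̸ C | ∅.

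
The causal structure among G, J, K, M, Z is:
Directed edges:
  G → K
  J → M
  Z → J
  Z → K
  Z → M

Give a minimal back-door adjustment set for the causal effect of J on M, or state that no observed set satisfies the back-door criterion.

desc(J)\{J}={M}; candidates ⊆ {G,K,Z}.
size 0: {}; under {} J still reaches {K,M,Z} ∋ M.
{Z}: J⊥M given {Z} in G with J→· removed — back-door holds.

J→M: minimal back-door set {Z}.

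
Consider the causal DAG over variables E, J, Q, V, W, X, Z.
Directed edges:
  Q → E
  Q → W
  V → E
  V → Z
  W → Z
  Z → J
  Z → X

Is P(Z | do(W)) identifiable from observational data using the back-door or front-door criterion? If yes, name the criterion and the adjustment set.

P(Z|do(W)): backdoor, adjust for ∅.

desc(W)\{W}={J,X,Z}; candidates ⊆ {E,Q,V}.
∅: W⊥Z given ∅ in G with W→· removed — back-door holds.
P(Z|do(W)) = P(Z|W) — no adjustment needed.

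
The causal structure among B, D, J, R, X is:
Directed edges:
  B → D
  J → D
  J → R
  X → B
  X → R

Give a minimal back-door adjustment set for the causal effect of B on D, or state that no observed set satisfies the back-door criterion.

desc(B)\{B}={D}; candidates ⊆ {J,R,X}.
∅: B⊥D given ∅ in G with B→· removed — back-door holds.

B→D: minimal back-door set ∅.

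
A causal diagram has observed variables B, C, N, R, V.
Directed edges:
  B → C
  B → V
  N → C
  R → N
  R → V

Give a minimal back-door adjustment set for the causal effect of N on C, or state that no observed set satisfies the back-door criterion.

N→C: minimal back-door set ∅.

desc(N)\{N}={C}; candidates ⊆ {B,R,V}.
∅: N⊥C given ∅ in G with N→· removed — back-door holds.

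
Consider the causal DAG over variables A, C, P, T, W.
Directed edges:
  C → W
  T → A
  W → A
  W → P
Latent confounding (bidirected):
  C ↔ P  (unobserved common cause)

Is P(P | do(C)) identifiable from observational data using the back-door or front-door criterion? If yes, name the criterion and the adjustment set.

P(P|do(C)): frontdoor, adjust for {W}.

desc(C)\{C}={A,P,W}; candidates ⊆ {T}.
C↔P: latent back-door arc(s) into C.
size 0: {}; under {} C still reaches {P} ∋ P.
size 1: {T}; under {T} C still reaches {P} ∋ P.
C↔P cannot be blocked by any observed set — no back-door set.
{W}: (i) intercepts every directed C→P path; (ii) no back-door C→{W}; (iii) {C} blocks every back-door {W}→P. Front-door holds.
P(P|do(C)) = Σ_{W} P(W|C) Σ_{C'} P(P|W,C')P(C').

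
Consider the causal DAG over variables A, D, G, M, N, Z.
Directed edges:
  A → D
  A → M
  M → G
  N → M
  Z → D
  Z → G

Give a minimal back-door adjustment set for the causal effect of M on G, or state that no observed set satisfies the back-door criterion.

desc(M)\{M}={G}; candidates ⊆ {A,D,N,Z}.
∅: M⊥G given ∅ in G with M→· removed — back-door holds.

M→G: minimal back-door set ∅.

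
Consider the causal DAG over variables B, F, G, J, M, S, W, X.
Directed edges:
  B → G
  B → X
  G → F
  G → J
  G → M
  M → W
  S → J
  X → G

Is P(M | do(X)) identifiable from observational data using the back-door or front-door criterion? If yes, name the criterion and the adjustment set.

P(M|do(X)): backdoor, adjust for {B}.

desc(X)\{X}={F,G,J,M,W}; candidates ⊆ {B,S}.
size 0: {}; under {} X still reaches {B,F,G,J,M,W} ∋ M.
{B}: X⊥M given {B} in G with X→· removed — back-door holds.
P(M|do(X)) = Σ_{B} P(M|X,B)·P(B).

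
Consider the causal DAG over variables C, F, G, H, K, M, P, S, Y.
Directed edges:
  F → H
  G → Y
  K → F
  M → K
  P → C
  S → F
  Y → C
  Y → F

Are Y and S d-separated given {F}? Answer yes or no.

No — Y and S are d-connected given {F}.

Bayes-Ball from Y | {F} reaches {C,G,K,M,S}.
S ∈ reach(Y|{F}) ⇒ Y ⊥̸ S | {F}.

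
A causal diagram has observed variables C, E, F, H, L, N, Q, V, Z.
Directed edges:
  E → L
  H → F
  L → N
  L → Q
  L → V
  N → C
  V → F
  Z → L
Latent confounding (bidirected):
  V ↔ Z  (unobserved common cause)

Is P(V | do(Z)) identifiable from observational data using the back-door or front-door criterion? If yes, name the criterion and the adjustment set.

desc(Z)\{Z}={C,F,L,N,Q,V}; candidates ⊆ {E,H}.
Z↔V: latent back-door arc(s) into Z.
size 0: {}; under {} Z still reaches {F,V} ∋ V.
size 1: {E}, {H}; under {E} Z still reaches {F,V} ∋ V.
size 2: {E,H}; under {E,H} Z still reaches {F,V} ∋ V.
Z↔V cannot be blocked by any observed set — no back-door set.
{L}: (i) intercepts every directed Z→V path; (ii) no back-door Z→{L}; (iii) {Z} blocks every back-door {L}→V. Front-door holds.
P(V|do(Z)) = Σ_{L} P(L|Z) Σ_{Z'} P(V|L,Z')P(Z').

P(V|do(Z)): frontdoor, adjust for {L}.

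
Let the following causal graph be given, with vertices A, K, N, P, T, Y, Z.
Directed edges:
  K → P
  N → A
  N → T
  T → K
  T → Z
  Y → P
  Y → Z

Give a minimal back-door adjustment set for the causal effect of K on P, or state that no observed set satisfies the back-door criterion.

desc(K)\{K}={P}; candidates ⊆ {A,N,T,Y,Z}.
∅: K⊥P given ∅ in G with K→· removed — back-door holds.

K→P: minimal back-door set ∅.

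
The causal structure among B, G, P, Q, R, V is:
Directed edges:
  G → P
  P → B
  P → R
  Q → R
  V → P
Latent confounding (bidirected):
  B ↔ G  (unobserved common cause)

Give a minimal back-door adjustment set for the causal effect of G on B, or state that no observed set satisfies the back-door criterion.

G→B: no observed back-door set.

desc(G)\{G}={B,P,R}; candidates ⊆ {Q,V}.
G↔B: latent back-door arc(s) into G.
size 0: {}; under {} G still reaches {B} ∋ B.
size 1: {Q}, {V}; under {Q} G still reaches {B} ∋ B.
size 2: {Q,V}; under {Q,V} G still reaches {B} ∋ B.
G↔B cannot be blocked by any observed set — no back-door set.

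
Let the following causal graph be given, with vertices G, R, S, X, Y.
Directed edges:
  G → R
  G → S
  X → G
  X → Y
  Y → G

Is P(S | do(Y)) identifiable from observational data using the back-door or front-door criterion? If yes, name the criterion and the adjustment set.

desc(Y)\{Y}={G,R,S}; candidates ⊆ {X}.
size 0: {}; under {} Y still reaches {G,R,S,X} ∋ S.
{X}: Y⊥S given {X} in G with Y→· removed — back-door holds.
P(S|do(Y)) = Σ_{X} P(S|Y,X)·P(X).

P(S|do(Y)): backdoor, adjust for {X}.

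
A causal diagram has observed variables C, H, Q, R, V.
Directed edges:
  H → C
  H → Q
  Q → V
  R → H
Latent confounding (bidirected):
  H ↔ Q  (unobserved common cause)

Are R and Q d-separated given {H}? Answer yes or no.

No — R and Q are d-connected given {H}.

Bayes-Ball from R | {H} reaches {Q,V}.
Q ∈ reach(R|{H}) ⇒ R ⊥̸ Q | {H}.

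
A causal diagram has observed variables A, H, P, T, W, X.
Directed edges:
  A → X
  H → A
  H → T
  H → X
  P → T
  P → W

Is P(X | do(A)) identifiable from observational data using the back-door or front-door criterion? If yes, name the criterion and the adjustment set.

P(X|do(A)): backdoor, adjust for {H}.

desc(A)\{A}={X}; candidates ⊆ {H,P,T,W}.
size 0: {}; under {} A still reaches {H,T,X} ∋ X.
{H}: A⊥X given {H} in G with A→· removed — back-door holds.
P(X|do(A)) = Σ_{H} P(X|A,H)·P(H).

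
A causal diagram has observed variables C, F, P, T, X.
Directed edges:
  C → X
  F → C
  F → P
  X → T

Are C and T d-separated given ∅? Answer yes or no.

No — C and T are d-connected given ∅.

Bayes-Ball from C | ∅ reaches {F,P,T,X}.
T ∈ reach(C|∅) ⇒ C ⊥̸ T | ∅.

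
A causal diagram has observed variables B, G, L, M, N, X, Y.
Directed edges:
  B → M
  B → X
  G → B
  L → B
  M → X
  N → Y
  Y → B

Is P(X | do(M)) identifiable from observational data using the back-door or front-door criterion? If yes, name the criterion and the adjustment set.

desc(M)\{M}={X}; candidates ⊆ {B,G,L,N,Y}.
size 0: {}; under {} M still reaches {B,G,L,N,X,Y} ∋ X.
{B}: M⊥X given {B} in G with M→· removed — back-door holds.
P(X|do(M)) = Σ_{B} P(X|M,B)·P(B).

P(X|do(M)): backdoor, adjust for {B}.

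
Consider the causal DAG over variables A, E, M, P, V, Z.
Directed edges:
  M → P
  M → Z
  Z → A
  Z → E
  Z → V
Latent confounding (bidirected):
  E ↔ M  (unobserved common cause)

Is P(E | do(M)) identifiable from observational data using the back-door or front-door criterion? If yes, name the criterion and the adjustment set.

desc(M)\{M}={A,E,P,V,Z}; candidates ⊆ {—}.
M↔E: latent back-door arc(s) into M.
size 0: {}; under {} M still reaches {E} ∋ E.
M↔E cannot be blocked by any observed set — no back-door set.
{Z}: (i) intercepts every directed M→E path; (ii) no back-door M→{Z}; (iii) {M} blocks every back-door {Z}→E. Front-door holds.
P(E|do(M)) = Σ_{Z} P(Z|M) Σ_{M'} P(E|Z,M')P(M').

P(E|do(M)): frontdoor, adjust for {Z}.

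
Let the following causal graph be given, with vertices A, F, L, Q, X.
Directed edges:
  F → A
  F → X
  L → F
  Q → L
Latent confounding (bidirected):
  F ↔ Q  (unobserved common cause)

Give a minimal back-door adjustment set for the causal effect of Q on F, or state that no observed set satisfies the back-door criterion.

desc(Q)\{Q}={A,F,L,X}; candidates ⊆ {—}.
Q↔F: latent back-door arc(s) into Q.
size 0: {}; under {} Q still reaches {A,F,X} ∋ F.
Q↔F cannot be blocked by any observed set — no back-door set.

Q→F: no observed back-door set.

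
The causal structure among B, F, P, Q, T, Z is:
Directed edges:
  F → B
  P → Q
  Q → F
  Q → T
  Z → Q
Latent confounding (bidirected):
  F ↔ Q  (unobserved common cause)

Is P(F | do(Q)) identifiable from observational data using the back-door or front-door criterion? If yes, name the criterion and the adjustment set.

desc(Q)\{Q}={B,F,T}; candidates ⊆ {P,Z}.
Q↔F: latent back-door arc(s) into Q.
size 0: {}; under {} Q still reaches {B,F,P,Z} ∋ F.
size 1: {P}, {Z}; under {P} Q still reaches {B,F,Z} ∋ F.
size 2: {P,Z}; under {P,Z} Q still reaches {B,F} ∋ F.
Q↔F cannot be blocked by any observed set — no back-door set.
No mediator lies on a directed Q→…→F path.
Neither criterion identifies P(F|do(Q)) in this graph.

P(F|do(Q)): not identifiable (no BD/FD set).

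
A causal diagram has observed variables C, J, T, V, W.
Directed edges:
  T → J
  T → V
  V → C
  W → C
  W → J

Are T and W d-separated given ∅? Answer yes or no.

Bayes-Ball from T | ∅ reaches {C,J,V}.
W ∉ reach(T|∅) ⇒ T ⊥ W | ∅.

Yes — T ⊥ W | ∅.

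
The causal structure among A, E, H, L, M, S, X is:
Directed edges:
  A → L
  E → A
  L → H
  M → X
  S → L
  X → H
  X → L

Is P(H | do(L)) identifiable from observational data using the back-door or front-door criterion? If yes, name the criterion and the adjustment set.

desc(L)\{L}={H}; candidates ⊆ {A,E,M,S,X}.
size 0: {}; under {} L still reaches {A,E,H,M,S,X} ∋ H.
{X}: L⊥H given {X} in G with L→· removed — back-door holds.
P(H|do(L)) = Σ_{X} P(H|L,X)·P(X).

P(H|do(L)): backdoor, adjust for {X}.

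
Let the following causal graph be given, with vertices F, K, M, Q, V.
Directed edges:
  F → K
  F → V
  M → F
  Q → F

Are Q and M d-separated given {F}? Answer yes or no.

No — Q and M are d-connected given {F}.

Bayes-Ball from Q | {F} reaches {M}.
M ∈ reach(Q|{F}) ⇒ Q ⊥̸ M | {F}.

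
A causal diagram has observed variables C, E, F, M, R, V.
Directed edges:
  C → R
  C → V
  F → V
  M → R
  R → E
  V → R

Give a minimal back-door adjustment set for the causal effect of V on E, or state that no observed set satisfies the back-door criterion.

V→E: minimal back-door set {C}.

desc(V)\{V}={E,R}; candidates ⊆ {C,F,M}.
size 0: {}; under {} V still reaches {C,E,F,R} ∋ E.
{C}: V⊥E given {C} in G with V→· removed — back-door holds.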